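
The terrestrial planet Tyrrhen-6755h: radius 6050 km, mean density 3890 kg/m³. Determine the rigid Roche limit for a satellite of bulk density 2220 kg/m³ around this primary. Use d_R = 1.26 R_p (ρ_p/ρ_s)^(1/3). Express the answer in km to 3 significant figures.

9190 km

d_R = 1.26 × 6050 km × (3890/2220)^(1/3)
    = 9190 km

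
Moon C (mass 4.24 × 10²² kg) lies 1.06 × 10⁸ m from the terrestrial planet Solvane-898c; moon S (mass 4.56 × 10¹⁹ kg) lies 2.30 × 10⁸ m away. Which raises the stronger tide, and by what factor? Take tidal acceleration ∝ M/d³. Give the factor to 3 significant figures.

Tidal stretch scales as M/d³; compute that for each body.
Moon C: (4.24 × 10²²) / (1.06 × 10⁸)³ = 3.560 × 10⁻²
Moon S: (4.56 × 10¹⁹) / (2.30 × 10⁸)³ = 3.748 × 10⁻⁶
Ratio (larger/smaller) = 9500

Moon C, by a factor of ≈ 9500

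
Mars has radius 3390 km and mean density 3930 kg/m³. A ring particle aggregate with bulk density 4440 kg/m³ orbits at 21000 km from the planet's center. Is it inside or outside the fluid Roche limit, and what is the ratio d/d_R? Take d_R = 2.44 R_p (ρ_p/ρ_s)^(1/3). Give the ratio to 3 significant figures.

outside; d/d_R ≈ 2.64

d_R = 2.44 × (3390 km) × (3930/4440)^(1/3) = 7942 km
d/d_R = (21000) / (7942) = 2.64
Since d/d_R > 1, the body is outside the Roche limit.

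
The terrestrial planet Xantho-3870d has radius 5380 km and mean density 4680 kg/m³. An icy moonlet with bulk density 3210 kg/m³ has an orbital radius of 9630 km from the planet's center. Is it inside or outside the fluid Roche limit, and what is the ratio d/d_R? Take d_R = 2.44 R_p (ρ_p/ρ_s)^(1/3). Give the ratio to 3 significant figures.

inside; d/d_R ≈ 0.647

d_R = 2.44 × (5380 km) × (4680/3210)^(1/3) = 14890 km
d/d_R = (9630) / (14890) = 0.647
Since d/d_R < 1, the body is inside the Roche limit.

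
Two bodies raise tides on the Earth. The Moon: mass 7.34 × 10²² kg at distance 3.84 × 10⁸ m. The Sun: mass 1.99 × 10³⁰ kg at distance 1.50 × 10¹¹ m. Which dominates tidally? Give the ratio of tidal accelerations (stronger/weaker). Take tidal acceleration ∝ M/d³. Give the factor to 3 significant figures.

Tidal acceleration ∝ M/d³, so compare M/d³ for each.
The Moon: (7.34 × 10²²) / (3.84 × 10⁸)³ = 1.296 × 10⁻³
The Sun: (1.99 × 10³⁰) / (1.50 × 10¹¹)³ = 5.896 × 10⁻⁴
Ratio (larger/smaller) = 2.20

The Moon, by a factor of ≈ 2.20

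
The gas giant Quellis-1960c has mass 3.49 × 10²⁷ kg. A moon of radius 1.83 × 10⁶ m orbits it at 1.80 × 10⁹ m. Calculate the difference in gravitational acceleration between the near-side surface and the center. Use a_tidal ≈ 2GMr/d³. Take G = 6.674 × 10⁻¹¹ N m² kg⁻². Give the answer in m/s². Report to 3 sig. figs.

1.46 × 10⁻⁴ m/s²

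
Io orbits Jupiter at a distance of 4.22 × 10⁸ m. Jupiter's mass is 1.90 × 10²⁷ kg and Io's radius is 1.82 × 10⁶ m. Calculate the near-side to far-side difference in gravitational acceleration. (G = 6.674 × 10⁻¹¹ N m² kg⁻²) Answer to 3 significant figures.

1.23 × 10⁻² m/s²

Δg = 4GMr/d³
   = 4 × (6.674 × 10⁻¹¹) × (1.90 × 10²⁷) × (1.82 × 10⁶) / (4.22 × 10⁸)³
   = 1.23 × 10⁻² m/s²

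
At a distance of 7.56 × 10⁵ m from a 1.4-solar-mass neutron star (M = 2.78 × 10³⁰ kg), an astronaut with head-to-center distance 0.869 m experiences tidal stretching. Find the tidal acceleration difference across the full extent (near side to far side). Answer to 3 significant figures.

Δa = 4GMr/d³
   = 4 × (6.674 × 10⁻¹¹) × (2.78 × 10³⁰) × (0.869) / (7.56 × 10⁵)³
   = 1.49 × 10³ m/s²

1.49 × 10³ m/s²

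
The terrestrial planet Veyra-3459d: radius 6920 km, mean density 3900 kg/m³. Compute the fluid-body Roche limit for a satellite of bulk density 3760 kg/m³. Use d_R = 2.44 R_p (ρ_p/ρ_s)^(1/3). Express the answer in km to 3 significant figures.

17100 km

d_R = 2.44 × 6920 km × (3900/3760)^(1/3)
    = 17100 km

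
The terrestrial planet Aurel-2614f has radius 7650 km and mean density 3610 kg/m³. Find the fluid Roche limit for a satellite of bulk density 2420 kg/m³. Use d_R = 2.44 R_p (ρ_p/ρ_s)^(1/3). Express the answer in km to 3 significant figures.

21300 km

d_R = 2.44 × 7650 km × (3610/2420)^(1/3)
    = 21300 km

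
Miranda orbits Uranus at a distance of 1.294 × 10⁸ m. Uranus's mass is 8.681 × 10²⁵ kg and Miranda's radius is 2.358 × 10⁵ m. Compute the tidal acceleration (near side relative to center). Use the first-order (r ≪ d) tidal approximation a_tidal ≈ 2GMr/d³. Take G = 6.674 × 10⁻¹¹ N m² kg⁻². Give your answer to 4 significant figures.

Since r ≪ d, expand the inverse-square field across one radius to get the leading 2GMr/d³ term.
Δa = 2GMr/d³
   = 2 × (6.674 × 10⁻¹¹) × (8.681 × 10²⁵) × (2.358 × 10⁵) / (1.294 × 10⁸)³
   = 1.261 × 10⁻³ m/s²

1.261 × 10⁻³ m/s²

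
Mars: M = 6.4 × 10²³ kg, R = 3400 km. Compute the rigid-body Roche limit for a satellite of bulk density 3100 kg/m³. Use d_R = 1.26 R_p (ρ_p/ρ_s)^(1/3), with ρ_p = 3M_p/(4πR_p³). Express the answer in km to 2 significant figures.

4600 km

ρ_p = 3M_p/(4πR_p³) = 3 × (6.4 × 10²³) / (4π × (3.4 × 10⁶ m)³) = 3900 kg/m³
d_R = 1.26 × 3400 km × (3900/3100)^(1/3)
    = 4600 km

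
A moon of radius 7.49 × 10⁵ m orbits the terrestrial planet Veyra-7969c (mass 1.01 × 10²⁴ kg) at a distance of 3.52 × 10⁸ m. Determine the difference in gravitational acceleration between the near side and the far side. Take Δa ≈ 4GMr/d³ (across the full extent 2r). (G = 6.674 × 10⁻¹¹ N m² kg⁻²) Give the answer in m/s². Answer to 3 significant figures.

Δg = 4GMr/d³
   = 4 × (6.674 × 10⁻¹¹) × (1.01 × 10²⁴) × (7.49 × 10⁵) / (3.52 × 10⁸)³
   = 4.63 × 10⁻⁶ m/s²

4.63 × 10⁻⁶ m/s²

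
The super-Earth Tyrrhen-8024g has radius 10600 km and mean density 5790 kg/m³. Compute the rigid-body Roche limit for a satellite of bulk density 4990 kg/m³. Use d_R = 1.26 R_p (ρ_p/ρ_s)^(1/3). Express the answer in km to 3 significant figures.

14000 km

d_R = 1.26 × 10600 km × (5790/4990)^(1/3)
    = 14000 km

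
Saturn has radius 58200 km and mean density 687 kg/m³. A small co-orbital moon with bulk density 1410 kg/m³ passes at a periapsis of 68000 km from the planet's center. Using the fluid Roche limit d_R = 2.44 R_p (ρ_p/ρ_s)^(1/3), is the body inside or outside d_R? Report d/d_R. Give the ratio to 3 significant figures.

inside; d/d_R ≈ 0.609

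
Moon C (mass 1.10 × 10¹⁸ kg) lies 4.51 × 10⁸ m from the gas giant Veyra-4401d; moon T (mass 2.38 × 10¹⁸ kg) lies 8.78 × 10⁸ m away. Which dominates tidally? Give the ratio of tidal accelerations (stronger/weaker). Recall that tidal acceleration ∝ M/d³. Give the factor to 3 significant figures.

Tidal stretch scales as M/d³; compute that for each body.
Moon C: (1.10 × 10¹⁸) / (4.51 × 10⁸)³ = 1.199 × 10⁻⁸
Moon T: (2.38 × 10¹⁸) / (8.78 × 10⁸)³ = 3.516 × 10⁻⁹
Ratio (larger/smaller) = 3.41

Moon C, by a factor of ≈ 3.41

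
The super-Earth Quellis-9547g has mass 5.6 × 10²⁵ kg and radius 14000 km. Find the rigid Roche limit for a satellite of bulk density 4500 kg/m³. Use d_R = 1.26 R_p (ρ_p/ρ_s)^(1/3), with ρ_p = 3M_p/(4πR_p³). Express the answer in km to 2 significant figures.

18000 km

ρ_p = 3M_p/(4πR_p³) = 3 × (5.6 × 10²⁵) / (4π × (1.4 × 10⁷ m)³) = 4900 kg/m³
d_R = 1.26 × 14000 km × (4900/4500)^(1/3)
    = 18000 km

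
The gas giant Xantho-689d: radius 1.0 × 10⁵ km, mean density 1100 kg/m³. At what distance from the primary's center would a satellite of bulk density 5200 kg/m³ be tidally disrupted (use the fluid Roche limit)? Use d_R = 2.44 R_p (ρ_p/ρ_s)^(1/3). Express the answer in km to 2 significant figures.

d_R = 2.44 × 1.0 × 10⁵ km × (1100/5200)^(1/3)
    = 1.5 × 10⁵ km

1.5 × 10⁵ km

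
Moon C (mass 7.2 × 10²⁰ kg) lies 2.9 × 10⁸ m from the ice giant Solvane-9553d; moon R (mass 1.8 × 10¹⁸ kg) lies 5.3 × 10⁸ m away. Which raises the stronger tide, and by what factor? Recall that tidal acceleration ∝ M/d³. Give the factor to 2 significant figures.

Tidal acceleration ∝ M/d³, so compare M/d³ for each.
Moon C: (7.2 × 10²⁰) / (2.9 × 10⁸)³ = 2.952 × 10⁻⁵
Moon R: (1.8 × 10¹⁸) / (5.3 × 10⁸)³ = 1.209 × 10⁻⁸
Ratio (larger/smaller) = 2400

Moon C, by a factor of ≈ 2400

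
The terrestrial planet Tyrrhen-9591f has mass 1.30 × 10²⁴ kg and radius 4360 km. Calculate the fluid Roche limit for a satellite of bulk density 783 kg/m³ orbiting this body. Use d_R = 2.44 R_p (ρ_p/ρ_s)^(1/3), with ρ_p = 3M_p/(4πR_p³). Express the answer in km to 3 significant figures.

ρ_p = 3M_p/(4πR_p³) = 3 × (1.30 × 10²⁴) / (4π × (4.36 × 10⁶ m)³) = 3740 kg/m³
d_R = 2.44 × 4360 km × (3740/783)^(1/3)
    = 17900 km

17900 km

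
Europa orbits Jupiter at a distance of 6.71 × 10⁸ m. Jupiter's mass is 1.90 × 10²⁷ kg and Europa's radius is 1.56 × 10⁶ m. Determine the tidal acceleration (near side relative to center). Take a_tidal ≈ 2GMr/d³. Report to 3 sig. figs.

1.31 × 10⁻³ m/s²

Δg = 2GMr/d³
   = 2 × (6.674 × 10⁻¹¹) × (1.90 × 10²⁷) × (1.56 × 10⁶) / (6.71 × 10⁸)³
   = 1.31 × 10⁻³ m/s²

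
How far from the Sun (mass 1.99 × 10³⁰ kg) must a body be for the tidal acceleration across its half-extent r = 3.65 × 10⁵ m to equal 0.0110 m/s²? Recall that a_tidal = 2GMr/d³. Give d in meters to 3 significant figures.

2GMr/d³ = a_tidal  ⇒  d = (2GMr / a_tidal)^(1/3)
d = (2 × 6.674×10⁻¹¹ × (1.99 × 10³⁰) × (3.65 × 10⁵) / (0.0110))^(1/3)
  = 2.07 × 10⁹ m

2.07 × 10⁹ m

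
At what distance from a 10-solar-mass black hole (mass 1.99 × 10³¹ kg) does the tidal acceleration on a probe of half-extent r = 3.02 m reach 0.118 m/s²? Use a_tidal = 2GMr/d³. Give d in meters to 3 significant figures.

4.08 × 10⁷ m

2GMr/d³ = a_tidal  ⇒  d = (2GMr / a_tidal)^(1/3)
d = (2 × 6.674×10⁻¹¹ × (1.99 × 10³¹) × (3.02) / (0.118))^(1/3)
  = 4.08 × 10⁷ m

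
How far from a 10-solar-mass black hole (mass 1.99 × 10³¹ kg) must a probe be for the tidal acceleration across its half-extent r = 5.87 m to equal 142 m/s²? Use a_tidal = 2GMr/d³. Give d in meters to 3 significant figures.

2GMr/d³ = a_tidal  ⇒  d = (2GMr / a_tidal)^(1/3)
d = (2 × 6.674×10⁻¹¹ × (1.99 × 10³¹) × (5.87) / (142))^(1/3)
  = 4.79 × 10⁶ m

4.79 × 10⁶ m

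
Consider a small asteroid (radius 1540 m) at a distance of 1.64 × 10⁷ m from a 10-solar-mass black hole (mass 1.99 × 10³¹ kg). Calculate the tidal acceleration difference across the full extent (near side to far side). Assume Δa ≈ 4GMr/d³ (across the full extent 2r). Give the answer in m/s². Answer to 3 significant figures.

1.85 × 10³ m/s²

Δg = 4GMr/d³
   = 4 × (6.674 × 10⁻¹¹) × (1.99 × 10³¹) × (1540) / (1.64 × 10⁷)³
   = 1.85 × 10³ m/s²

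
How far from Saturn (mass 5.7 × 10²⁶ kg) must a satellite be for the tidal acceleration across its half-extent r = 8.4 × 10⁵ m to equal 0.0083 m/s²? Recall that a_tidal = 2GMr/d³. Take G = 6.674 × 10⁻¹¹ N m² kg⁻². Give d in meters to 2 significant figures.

2.0 × 10⁸ m

2GMr/d³ = a_tidal  ⇒  d = (2GMr / a_tidal)^(1/3)
d = (2 × 6.674×10⁻¹¹ × (5.7 × 10²⁶) × (8.4 × 10⁵) / (0.0083))^(1/3)
  = 2.0 × 10⁸ m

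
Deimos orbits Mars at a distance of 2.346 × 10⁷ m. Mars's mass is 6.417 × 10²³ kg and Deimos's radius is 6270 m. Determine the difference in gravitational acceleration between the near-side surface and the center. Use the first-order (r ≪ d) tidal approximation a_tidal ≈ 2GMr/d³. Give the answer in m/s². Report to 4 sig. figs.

4.159 × 10⁻⁵ m/s²

a_tidal = 2GMr/d³
        = 2 × (6.674 × 10⁻¹¹) × (6.417 × 10²³) × (6270) / (2.346 × 10⁷)³
        = 4.159 × 10⁻⁵ m/s²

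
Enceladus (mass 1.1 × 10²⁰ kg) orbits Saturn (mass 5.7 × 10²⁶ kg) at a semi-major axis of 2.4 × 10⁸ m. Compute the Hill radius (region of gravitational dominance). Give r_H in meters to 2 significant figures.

9.6 × 10⁵ m

r_H ≈ a (m/3M)^(1/3)
    = (2.4 × 10⁸) × (1.1 × 10²⁰ / (3 × 5.7 × 10²⁶))^(1/3)
    = 9.6 × 10⁵ m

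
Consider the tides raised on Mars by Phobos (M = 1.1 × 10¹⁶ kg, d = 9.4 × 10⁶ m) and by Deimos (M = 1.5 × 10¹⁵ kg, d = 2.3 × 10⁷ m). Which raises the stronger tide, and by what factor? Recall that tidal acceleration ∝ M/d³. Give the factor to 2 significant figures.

Tidal stretch scales as M/d³; compute that for each body.
Phobos: (1.1 × 10¹⁶) / (9.4 × 10⁶)³ = 1.324 × 10⁻⁵
Deimos: (1.5 × 10¹⁵) / (2.3 × 10⁷)³ = 1.233 × 10⁻⁷
Ratio (larger/smaller) = 110

Phobos, by a factor of ≈ 110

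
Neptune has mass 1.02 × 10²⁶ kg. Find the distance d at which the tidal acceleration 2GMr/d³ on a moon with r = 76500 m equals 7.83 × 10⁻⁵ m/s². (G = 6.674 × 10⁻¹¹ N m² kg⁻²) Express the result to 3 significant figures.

2.37 × 10⁸ m

2GMr/d³ = a_tidal  ⇒  d = (2GMr / a_tidal)^(1/3)
d = (2 × 6.674×10⁻¹¹ × (1.02 × 10²⁶) × (76500) / (7.83 × 10⁻⁵))^(1/3)
  = 2.37 × 10⁸ m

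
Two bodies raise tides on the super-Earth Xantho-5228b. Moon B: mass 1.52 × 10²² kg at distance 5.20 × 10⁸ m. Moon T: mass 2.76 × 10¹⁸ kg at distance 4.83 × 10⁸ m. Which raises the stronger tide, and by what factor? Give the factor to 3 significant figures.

Moon B, by a factor of ≈ 4410

The tide-raising term goes as M/d³ (the gradient of a 1/d² field).
Moon B: (1.52 × 10²²) / (5.20 × 10⁸)³ = 1.081 × 10⁻⁴
Moon T: (2.76 × 10¹⁸) / (4.83 × 10⁸)³ = 2.449 × 10⁻⁸
Ratio (larger/smaller) = 4410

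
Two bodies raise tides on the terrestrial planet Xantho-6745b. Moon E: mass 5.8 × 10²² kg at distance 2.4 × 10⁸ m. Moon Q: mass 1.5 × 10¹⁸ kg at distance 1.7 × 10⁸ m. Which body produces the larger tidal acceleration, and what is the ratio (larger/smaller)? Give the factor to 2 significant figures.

Moon E, by a factor of ≈ 14000

Compare M/d³ for the two perturbers:
Moon E: (5.8 × 10²²) / (2.4 × 10⁸)³ = 4.196 × 10⁻³
Moon Q: (1.5 × 10¹⁸) / (1.7 × 10⁸)³ = 3.053 × 10⁻⁷
Ratio (larger/smaller) = 14000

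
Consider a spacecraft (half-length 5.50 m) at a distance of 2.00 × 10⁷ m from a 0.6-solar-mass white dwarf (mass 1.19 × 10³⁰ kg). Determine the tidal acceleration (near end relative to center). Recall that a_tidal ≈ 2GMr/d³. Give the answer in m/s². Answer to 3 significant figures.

1.09 × 10⁻¹ m/s²

Since r ≪ d, expand the inverse-square field across one radius to get the leading 2GMr/d³ term.
Δg = 2GMr/d³
   = 2 × (6.674 × 10⁻¹¹) × (1.19 × 10³⁰) × (5.50) / (2.00 × 10⁷)³
   = 1.09 × 10⁻¹ m/s²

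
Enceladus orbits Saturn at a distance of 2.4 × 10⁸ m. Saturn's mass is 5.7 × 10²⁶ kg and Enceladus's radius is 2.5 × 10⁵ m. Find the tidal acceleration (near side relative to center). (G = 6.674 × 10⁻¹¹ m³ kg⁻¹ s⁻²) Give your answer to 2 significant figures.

1.4 × 10⁻³ m/s²

a_tidal = 2GMr/d³
        = 2 × (6.674 × 10⁻¹¹) × (5.7 × 10²⁶) × (2.5 × 10⁵) / (2.4 × 10⁸)³
        = 1.4 × 10⁻³ m/s²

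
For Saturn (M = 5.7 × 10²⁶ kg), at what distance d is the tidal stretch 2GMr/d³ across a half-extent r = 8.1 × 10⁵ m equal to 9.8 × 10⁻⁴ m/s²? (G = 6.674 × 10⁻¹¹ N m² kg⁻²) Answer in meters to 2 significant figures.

2GMr/d³ = a_tidal  ⇒  d = (2GMr / a_tidal)^(1/3)
d = (2 × 6.674×10⁻¹¹ × (5.7 × 10²⁶) × (8.1 × 10⁵) / (9.8 × 10⁻⁴))^(1/3)
  = 4.0 × 10⁸ m

4.0 × 10⁸ m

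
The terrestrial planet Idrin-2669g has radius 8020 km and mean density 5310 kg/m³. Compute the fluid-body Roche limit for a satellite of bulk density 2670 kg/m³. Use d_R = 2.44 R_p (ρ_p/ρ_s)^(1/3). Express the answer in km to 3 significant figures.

d_R = 2.44 × 8020 km × (5310/2670)^(1/3)
    = 24600 km

24600 km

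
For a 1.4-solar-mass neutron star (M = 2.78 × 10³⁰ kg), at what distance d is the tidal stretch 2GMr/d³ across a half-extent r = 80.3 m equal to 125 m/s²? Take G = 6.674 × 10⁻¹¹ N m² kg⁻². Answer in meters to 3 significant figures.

6.20 × 10⁶ m

2GMr/d³ = a_tidal  ⇒  d = (2GMr / a_tidal)^(1/3)
d = (2 × 6.674×10⁻¹¹ × (2.78 × 10³⁰) × (80.3) / (125))^(1/3)
  = 6.20 × 10⁶ m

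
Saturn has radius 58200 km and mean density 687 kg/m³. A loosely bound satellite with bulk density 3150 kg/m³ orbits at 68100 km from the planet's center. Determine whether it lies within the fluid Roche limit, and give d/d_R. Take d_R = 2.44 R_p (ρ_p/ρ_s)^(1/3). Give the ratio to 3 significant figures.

d_R = 2.44 × (58200 km) × (687/3150)^(1/3) = 85480 km
d/d_R = (68100) / (85480) = 0.797
Since d/d_R < 1, the body is inside the Roche limit.

inside; d/d_R ≈ 0.797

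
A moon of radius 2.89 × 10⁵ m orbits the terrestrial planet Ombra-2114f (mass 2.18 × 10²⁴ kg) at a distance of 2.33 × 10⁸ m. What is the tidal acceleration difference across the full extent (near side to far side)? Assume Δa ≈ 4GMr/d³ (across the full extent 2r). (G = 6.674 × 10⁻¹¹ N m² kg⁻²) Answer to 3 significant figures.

The field gradient is 2GM/d³; across the full diameter 2r the difference is 4GMr/d³.
a_tidal = 4GMr/d³
        = 4 × (6.674 × 10⁻¹¹) × (2.18 × 10²⁴) × (2.89 × 10⁵) / (2.33 × 10⁸)³
        = 1.33 × 10⁻⁵ m/s²

1.33 × 10⁻⁵ m/s²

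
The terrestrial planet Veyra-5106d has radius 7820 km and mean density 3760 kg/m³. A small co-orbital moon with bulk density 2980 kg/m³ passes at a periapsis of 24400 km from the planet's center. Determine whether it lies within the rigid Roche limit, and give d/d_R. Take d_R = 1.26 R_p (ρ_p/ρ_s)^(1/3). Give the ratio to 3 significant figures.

d_R = 1.26 × (7820 km) × (3760/2980)^(1/3) = 10650 km
d/d_R = (24400) / (10650) = 2.29
Since d/d_R > 1, the body is outside the Roche limit.

outside; d/d_R ≈ 2.29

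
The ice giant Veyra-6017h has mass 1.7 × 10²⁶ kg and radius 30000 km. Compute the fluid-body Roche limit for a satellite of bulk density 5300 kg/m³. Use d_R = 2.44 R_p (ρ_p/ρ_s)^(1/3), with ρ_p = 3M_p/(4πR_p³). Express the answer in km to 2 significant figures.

ρ_p = 3M_p/(4πR_p³) = 3 × (1.7 × 10²⁶) / (4π × (3.0 × 10⁷ m)³) = 1500 kg/m³
d_R = 2.44 × 30000 km × (1500/5300)^(1/3)
    = 48000 km

48000 km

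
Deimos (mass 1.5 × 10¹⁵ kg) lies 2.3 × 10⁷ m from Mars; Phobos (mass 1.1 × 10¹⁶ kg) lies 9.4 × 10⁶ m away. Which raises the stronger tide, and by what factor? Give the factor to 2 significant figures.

The tide-raising term goes as M/d³ (the gradient of a 1/d² field).
Deimos: (1.5 × 10¹⁵) / (2.3 × 10⁷)³ = 1.233 × 10⁻⁷
Phobos: (1.1 × 10¹⁶) / (9.4 × 10⁶)³ = 1.324 × 10⁻⁵
Ratio (larger/smaller) = 110

Phobos, by a factor of ≈ 110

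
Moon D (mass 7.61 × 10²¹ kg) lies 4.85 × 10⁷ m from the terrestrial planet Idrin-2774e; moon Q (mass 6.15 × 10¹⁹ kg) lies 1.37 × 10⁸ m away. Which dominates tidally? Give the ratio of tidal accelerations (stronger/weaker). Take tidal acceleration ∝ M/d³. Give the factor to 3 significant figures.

Tidal acceleration ∝ M/d³, so compare M/d³ for each.
Moon D: (7.61 × 10²¹) / (4.85 × 10⁷)³ = 6.671 × 10⁻²
Moon Q: (6.15 × 10¹⁹) / (1.37 × 10⁸)³ = 2.392 × 10⁻⁵
Ratio (larger/smaller) = 2790

Moon D, by a factor of ≈ 2790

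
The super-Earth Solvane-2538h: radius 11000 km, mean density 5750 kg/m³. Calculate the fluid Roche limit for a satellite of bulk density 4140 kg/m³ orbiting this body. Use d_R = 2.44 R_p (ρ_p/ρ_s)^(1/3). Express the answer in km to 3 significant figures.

d_R = 2.44 × 11000 km × (5750/4140)^(1/3)
    = 29900 km

29900 km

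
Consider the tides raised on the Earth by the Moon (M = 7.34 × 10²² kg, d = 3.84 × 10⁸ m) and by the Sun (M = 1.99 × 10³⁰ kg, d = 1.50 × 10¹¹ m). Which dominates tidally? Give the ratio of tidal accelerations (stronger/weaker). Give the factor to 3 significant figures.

Compare M/d³ for the two perturbers:
The Moon: (7.34 × 10²²) / (3.84 × 10⁸)³ = 1.296 × 10⁻³
The Sun: (1.99 × 10³⁰) / (1.50 × 10¹¹)³ = 5.896 × 10⁻⁴
Ratio (larger/smaller) = 2.20

The Moon, by a factor of ≈ 2.20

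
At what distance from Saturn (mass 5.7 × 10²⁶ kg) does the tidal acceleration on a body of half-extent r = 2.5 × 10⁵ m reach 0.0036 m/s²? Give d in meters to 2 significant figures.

2GMr/d³ = a_tidal  ⇒  d = (2GMr / a_tidal)^(1/3)
d = (2 × 6.674×10⁻¹¹ × (5.7 × 10²⁶) × (2.5 × 10⁵) / (0.0036))^(1/3)
  = 1.7 × 10⁸ m

1.7 × 10⁸ m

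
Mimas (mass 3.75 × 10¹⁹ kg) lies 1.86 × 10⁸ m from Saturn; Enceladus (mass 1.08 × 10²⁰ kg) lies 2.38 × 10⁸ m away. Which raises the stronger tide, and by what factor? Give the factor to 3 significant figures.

Enceladus, by a factor of ≈ 1.37

Tidal acceleration ∝ M/d³, so compare M/d³ for each.
Mimas: (3.75 × 10¹⁹) / (1.86 × 10⁸)³ = 5.828 × 10⁻⁶
Enceladus: (1.08 × 10²⁰) / (2.38 × 10⁸)³ = 8.011 × 10⁻⁶
Ratio (larger/smaller) = 1.37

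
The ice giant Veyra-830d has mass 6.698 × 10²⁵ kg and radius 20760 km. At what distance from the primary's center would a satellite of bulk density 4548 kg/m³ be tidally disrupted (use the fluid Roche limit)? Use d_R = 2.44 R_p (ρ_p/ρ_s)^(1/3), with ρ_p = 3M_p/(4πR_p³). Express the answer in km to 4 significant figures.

37100 km

ρ_p = 3M_p/(4πR_p³) = 3 × (6.698 × 10²⁵) / (4π × (2.076 × 10⁷ m)³) = 1787 kg/m³
d_R = 2.44 × 20760 km × (1787/4548)^(1/3)
    = 37100 km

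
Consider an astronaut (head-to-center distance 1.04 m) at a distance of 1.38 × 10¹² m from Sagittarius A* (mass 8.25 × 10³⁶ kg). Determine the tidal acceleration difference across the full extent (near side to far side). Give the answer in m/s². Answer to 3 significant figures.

8.72 × 10⁻¹⁰ m/s²

Differencing GM/(d−r)² and GM/(d+r)² to first order in r/d gives 4GMr/d³.
Δa = 4GMr/d³
   = 4 × (6.674 × 10⁻¹¹) × (8.25 × 10³⁶) × (1.04) / (1.38 × 10¹²)³
   = 8.72 × 10⁻¹⁰ m/s²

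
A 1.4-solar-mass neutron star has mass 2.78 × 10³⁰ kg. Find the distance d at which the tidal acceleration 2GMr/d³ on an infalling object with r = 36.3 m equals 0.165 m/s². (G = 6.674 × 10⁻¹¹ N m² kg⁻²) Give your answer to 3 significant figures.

2GMr/d³ = a_tidal  ⇒  d = (2GMr / a_tidal)^(1/3)
d = (2 × 6.674×10⁻¹¹ × (2.78 × 10³⁰) × (36.3) / (0.165))^(1/3)
  = 4.34 × 10⁷ m

4.34 × 10⁷ m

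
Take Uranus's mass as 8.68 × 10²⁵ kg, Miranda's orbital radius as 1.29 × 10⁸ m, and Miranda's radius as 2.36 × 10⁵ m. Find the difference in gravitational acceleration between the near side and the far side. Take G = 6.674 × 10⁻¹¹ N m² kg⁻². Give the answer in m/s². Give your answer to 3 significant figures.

2.55 × 10⁻³ m/s²

a_tidal = 4GMr/d³
        = 4 × (6.674 × 10⁻¹¹) × (8.68 × 10²⁵) × (2.36 × 10⁵) / (1.29 × 10⁸)³
        = 2.55 × 10⁻³ m/s²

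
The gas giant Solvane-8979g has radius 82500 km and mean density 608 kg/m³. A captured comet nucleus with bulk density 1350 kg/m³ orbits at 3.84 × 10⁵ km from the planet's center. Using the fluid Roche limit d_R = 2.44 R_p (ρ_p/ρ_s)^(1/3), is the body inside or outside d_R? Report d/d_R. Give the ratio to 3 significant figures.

d_R = 2.44 × (82500 km) × (608/1350)^(1/3) = 1.543 × 10⁵ km
d/d_R = (3.84 × 10⁵) / (1.543 × 10⁵) = 2.49
Since d/d_R > 1, the body is outside the Roche limit.

outside; d/d_R ≈ 2.49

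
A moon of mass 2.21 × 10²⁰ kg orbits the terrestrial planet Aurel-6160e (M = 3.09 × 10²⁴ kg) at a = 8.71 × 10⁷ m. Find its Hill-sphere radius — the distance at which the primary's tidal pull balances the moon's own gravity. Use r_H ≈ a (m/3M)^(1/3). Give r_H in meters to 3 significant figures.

2.51 × 10⁶ m

r_H ≈ a (m/3M)^(1/3)
    = (8.71 × 10⁷) × (2.21 × 10²⁰ / (3 × 3.09 × 10²⁴))^(1/3)
    = 2.51 × 10⁶ m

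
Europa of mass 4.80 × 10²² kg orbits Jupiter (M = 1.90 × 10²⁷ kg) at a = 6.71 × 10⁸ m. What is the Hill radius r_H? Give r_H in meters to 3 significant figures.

r_H ≈ a (m/3M)^(1/3)
    = (6.71 × 10⁸) × (4.80 × 10²² / (3 × 1.90 × 10²⁷))^(1/3)
    = 1.37 × 10⁷ m

1.37 × 10⁷ m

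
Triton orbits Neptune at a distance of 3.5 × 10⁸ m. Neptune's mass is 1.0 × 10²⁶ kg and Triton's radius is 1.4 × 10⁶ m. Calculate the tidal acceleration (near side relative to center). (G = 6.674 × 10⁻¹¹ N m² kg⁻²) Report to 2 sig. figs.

a_tidal = 2GMr/d³
        = 2 × (6.674 × 10⁻¹¹) × (1.0 × 10²⁶) × (1.4 × 10⁶) / (3.5 × 10⁸)³
        = 4.4 × 10⁻⁴ m/s²

4.4 × 10⁻⁴ m/s²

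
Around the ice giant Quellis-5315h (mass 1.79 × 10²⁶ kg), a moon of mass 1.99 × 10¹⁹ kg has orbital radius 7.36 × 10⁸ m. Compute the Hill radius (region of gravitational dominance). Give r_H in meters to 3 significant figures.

r_H ≈ a (m/3M)^(1/3)
    = (7.36 × 10⁸) × (1.99 × 10¹⁹ / (3 × 1.79 × 10²⁶))^(1/3)
    = 2.45 × 10⁶ m

2.45 × 10⁶ m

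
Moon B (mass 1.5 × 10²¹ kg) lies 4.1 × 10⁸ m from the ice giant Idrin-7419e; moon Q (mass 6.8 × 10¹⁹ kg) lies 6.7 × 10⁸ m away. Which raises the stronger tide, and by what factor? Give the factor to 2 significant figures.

Moon B, by a factor of ≈ 96

Tidal acceleration ∝ M/d³, so compare M/d³ for each.
Moon B: (1.5 × 10²¹) / (4.1 × 10⁸)³ = 2.176 × 10⁻⁵
Moon Q: (6.8 × 10¹⁹) / (6.7 × 10⁸)³ = 2.261 × 10⁻⁷
Ratio (larger/smaller) = 96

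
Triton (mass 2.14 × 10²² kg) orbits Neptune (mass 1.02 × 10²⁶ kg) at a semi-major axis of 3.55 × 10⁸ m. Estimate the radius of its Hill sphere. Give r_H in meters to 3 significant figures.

1.46 × 10⁷ m

r_H ≈ a (m/3M)^(1/3)
    = (3.55 × 10⁸) × (2.14 × 10²² / (3 × 1.02 × 10²⁶))^(1/3)
    = 1.46 × 10⁷ m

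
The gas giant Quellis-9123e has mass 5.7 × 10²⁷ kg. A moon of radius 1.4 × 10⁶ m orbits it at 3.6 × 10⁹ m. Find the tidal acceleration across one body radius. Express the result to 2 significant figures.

2.3 × 10⁻⁵ m/s²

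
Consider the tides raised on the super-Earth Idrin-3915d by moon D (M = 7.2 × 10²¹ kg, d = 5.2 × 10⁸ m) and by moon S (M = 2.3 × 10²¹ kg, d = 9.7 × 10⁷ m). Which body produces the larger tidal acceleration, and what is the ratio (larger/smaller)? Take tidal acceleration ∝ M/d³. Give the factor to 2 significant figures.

Moon S, by a factor of ≈ 49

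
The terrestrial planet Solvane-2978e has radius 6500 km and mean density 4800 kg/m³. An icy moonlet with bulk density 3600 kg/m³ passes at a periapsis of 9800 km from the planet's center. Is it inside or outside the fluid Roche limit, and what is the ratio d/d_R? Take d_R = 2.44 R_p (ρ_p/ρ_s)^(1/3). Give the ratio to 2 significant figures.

inside; d/d_R ≈ 0.56

d_R = 2.44 × (6500 km) × (4800/3600)^(1/3) = 17460 km
d/d_R = (9800) / (17460) = 0.56
Since d/d_R < 1, the body is inside the Roche limit.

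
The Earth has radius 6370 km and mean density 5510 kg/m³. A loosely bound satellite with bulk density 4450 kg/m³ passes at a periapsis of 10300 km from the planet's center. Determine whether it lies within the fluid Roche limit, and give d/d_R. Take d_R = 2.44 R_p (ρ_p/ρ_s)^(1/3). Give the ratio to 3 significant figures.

inside; d/d_R ≈ 0.617

d_R = 2.44 × (6370 km) × (5510/4450)^(1/3) = 16690 km
d/d_R = (10300) / (16690) = 0.617
Since d/d_R < 1, the body is inside the Roche limit.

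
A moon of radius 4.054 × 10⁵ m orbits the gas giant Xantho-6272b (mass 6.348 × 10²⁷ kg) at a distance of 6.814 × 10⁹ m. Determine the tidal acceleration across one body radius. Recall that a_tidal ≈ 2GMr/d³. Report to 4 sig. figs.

Δg = 2GMr/d³
   = 2 × (6.674 × 10⁻¹¹) × (6.348 × 10²⁷) × (4.054 × 10⁵) / (6.814 × 10⁹)³
   = 1.086 × 10⁻⁶ m/s²

1.086 × 10⁻⁶ m/s²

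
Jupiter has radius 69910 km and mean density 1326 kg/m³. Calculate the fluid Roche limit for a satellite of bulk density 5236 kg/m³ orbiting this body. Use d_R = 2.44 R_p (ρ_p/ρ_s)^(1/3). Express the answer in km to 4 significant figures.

1.079 × 10⁵ km

d_R = 2.44 × 69910 km × (1326/5236)^(1/3)
    = 1.079 × 10⁵ km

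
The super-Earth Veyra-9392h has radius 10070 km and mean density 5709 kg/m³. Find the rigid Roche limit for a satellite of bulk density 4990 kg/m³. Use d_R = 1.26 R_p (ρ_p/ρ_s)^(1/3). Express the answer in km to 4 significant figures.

d_R = 1.26 × 10070 km × (5709/4990)^(1/3)
    = 13270 km

13270 km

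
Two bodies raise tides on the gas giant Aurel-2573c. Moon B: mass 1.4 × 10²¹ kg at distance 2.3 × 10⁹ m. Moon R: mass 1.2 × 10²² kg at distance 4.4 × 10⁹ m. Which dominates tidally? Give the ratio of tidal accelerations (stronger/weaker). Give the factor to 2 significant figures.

Tidal acceleration ∝ M/d³, so compare M/d³ for each.
Moon B: (1.4 × 10²¹) / (2.3 × 10⁹)³ = 1.151 × 10⁻⁷
Moon R: (1.2 × 10²²) / (4.4 × 10⁹)³ = 1.409 × 10⁻⁷
Ratio (larger/smaller) = 1.2

Moon R, by a factor of ≈ 1.2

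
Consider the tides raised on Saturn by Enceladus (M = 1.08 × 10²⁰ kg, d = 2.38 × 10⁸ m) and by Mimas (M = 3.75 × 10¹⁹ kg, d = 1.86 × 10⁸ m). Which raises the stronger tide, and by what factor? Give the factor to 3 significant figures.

Enceladus, by a factor of ≈ 1.37

Compare M/d³ for the two perturbers:
Enceladus: (1.08 × 10²⁰) / (2.38 × 10⁸)³ = 8.011 × 10⁻⁶
Mimas: (3.75 × 10¹⁹) / (1.86 × 10⁸)³ = 5.828 × 10⁻⁶
Ratio (larger/smaller) = 1.37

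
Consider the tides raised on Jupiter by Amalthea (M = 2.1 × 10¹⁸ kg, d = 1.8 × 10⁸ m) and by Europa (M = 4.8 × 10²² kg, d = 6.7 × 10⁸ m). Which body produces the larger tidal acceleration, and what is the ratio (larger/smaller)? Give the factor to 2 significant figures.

Compare M/d³ for the two perturbers:
Amalthea: (2.1 × 10¹⁸) / (1.8 × 10⁸)³ = 3.601 × 10⁻⁷
Europa: (4.8 × 10²²) / (6.7 × 10⁸)³ = 1.596 × 10⁻⁴
Ratio (larger/smaller) = 440

Europa, by a factor of ≈ 440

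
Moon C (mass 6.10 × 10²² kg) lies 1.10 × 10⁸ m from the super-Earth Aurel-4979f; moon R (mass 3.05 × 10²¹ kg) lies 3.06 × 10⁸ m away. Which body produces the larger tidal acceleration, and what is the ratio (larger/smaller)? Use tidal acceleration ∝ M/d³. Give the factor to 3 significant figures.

Tidal stretch scales as M/d³; compute that for each body.
Moon C: (6.10 × 10²²) / (1.10 × 10⁸)³ = 4.583 × 10⁻²
Moon R: (3.05 × 10²¹) / (3.06 × 10⁸)³ = 1.064 × 10⁻⁴
Ratio (larger/smaller) = 431

Moon C, by a factor of ≈ 431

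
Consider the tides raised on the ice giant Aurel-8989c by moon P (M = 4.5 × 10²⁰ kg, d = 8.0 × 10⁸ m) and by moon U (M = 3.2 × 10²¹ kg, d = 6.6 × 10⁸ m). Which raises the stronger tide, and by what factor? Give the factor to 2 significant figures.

Moon U, by a factor of ≈ 13

Compare M/d³ for the two perturbers:
Moon P: (4.5 × 10²⁰) / (8.0 × 10⁸)³ = 8.789 × 10⁻⁷
Moon U: (3.2 × 10²¹) / (6.6 × 10⁸)³ = 1.113 × 10⁻⁵
Ratio (larger/smaller) = 13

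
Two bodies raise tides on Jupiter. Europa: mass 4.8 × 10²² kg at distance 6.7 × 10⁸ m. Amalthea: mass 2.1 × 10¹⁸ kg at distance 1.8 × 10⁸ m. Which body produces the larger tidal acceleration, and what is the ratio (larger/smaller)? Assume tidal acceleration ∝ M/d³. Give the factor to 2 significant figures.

Compare M/d³ for the two perturbers:
Europa: (4.8 × 10²²) / (6.7 × 10⁸)³ = 1.596 × 10⁻⁴
Amalthea: (2.1 × 10¹⁸) / (1.8 × 10⁸)³ = 3.601 × 10⁻⁷
Ratio (larger/smaller) = 440

Europa, by a factor of ≈ 440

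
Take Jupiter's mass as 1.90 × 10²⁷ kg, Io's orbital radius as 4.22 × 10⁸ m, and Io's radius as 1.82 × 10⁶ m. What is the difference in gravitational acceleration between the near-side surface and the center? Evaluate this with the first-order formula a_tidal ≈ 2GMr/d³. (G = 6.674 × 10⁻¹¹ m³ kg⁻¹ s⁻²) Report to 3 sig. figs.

a_tidal = 2GMr/d³
        = 2 × (6.674 × 10⁻¹¹) × (1.90 × 10²⁷) × (1.82 × 10⁶) / (4.22 × 10⁸)³
        = 6.14 × 10⁻³ m/s²

6.14 × 10⁻³ m/s²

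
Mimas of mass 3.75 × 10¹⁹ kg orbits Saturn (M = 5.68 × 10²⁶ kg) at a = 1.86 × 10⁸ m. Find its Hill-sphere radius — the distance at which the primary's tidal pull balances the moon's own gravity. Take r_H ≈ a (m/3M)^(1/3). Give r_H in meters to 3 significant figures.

r_H ≈ a (m/3M)^(1/3)
    = (1.86 × 10⁸) × (3.75 × 10¹⁹ / (3 × 5.68 × 10²⁶))^(1/3)
    = 5.21 × 10⁵ m

5.21 × 10⁵ m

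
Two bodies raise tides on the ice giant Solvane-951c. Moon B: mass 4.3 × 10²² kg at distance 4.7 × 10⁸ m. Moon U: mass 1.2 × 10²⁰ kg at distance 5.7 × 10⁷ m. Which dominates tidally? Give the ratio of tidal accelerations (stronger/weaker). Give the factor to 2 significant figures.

Tidal stretch scales as M/d³; compute that for each body.
Moon B: (4.3 × 10²²) / (4.7 × 10⁸)³ = 4.142 × 10⁻⁴
Moon U: (1.2 × 10²⁰) / (5.7 × 10⁷)³ = 6.480 × 10⁻⁴
Ratio (larger/smaller) = 1.6

Moon U, by a factor of ≈ 1.6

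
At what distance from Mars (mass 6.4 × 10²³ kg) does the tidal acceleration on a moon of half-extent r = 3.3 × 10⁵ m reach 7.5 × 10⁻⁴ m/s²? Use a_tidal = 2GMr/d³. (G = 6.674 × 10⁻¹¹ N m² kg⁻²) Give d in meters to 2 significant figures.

2GMr/d³ = a_tidal  ⇒  d = (2GMr / a_tidal)^(1/3)
d = (2 × 6.674×10⁻¹¹ × (6.4 × 10²³) × (3.3 × 10⁵) / (7.5 × 10⁻⁴))^(1/3)
  = 3.3 × 10⁷ m

3.3 × 10⁷ m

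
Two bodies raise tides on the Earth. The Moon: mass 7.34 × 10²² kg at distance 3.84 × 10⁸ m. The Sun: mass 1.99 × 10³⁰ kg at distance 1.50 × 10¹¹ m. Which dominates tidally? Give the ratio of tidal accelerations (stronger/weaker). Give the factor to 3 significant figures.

The tide-raising term goes as M/d³ (the gradient of a 1/d² field).
The Moon: (7.34 × 10²²) / (3.84 × 10⁸)³ = 1.296 × 10⁻³
The Sun: (1.99 × 10³⁰) / (1.50 × 10¹¹)³ = 5.896 × 10⁻⁴
Ratio (larger/smaller) = 2.20

The Moon, by a factor of ≈ 2.20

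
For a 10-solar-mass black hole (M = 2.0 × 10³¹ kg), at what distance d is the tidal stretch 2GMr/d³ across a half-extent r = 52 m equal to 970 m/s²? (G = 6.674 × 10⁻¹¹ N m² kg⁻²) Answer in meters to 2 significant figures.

5.2 × 10⁶ m

2GMr/d³ = a_tidal  ⇒  d = (2GMr / a_tidal)^(1/3)
d = (2 × 6.674×10⁻¹¹ × (2.0 × 10³¹) × (52) / (970))^(1/3)
  = 5.2 × 10⁶ m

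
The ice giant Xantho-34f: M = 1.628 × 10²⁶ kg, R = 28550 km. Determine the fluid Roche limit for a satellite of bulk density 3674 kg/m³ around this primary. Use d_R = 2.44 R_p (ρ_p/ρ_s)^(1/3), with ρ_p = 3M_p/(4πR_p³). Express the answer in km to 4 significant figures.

ρ_p = 3M_p/(4πR_p³) = 3 × (1.628 × 10²⁶) / (4π × (2.855 × 10⁷ m)³) = 1670 kg/m³
d_R = 2.44 × 28550 km × (1670/3674)^(1/3)
    = 53560 km

53560 km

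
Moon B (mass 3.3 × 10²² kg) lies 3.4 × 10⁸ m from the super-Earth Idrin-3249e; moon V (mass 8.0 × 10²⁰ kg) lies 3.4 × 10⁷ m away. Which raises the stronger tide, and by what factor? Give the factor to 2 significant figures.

Moon V, by a factor of ≈ 24

The tide-raising term goes as M/d³ (the gradient of a 1/d² field).
Moon B: (3.3 × 10²²) / (3.4 × 10⁸)³ = 8.396 × 10⁻⁴
Moon V: (8.0 × 10²⁰) / (3.4 × 10⁷)³ = 2.035 × 10⁻²
Ratio (larger/smaller) = 24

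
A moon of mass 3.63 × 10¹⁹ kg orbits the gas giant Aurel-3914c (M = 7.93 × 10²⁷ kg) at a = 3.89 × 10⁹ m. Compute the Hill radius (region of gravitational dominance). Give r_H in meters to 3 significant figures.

r_H ≈ a (m/3M)^(1/3)
    = (3.89 × 10⁹) × (3.63 × 10¹⁹ / (3 × 7.93 × 10²⁷))^(1/3)
    = 4.48 × 10⁶ m

4.48 × 10⁶ m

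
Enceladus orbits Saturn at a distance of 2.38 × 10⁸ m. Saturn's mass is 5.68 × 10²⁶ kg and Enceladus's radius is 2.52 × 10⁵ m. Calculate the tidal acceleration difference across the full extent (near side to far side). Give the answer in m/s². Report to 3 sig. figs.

2.83 × 10⁻³ m/s²

a_tidal = 4GMr/d³
        = 4 × (6.674 × 10⁻¹¹) × (5.68 × 10²⁶) × (2.52 × 10⁵) / (2.38 × 10⁸)³
        = 2.83 × 10⁻³ m/s²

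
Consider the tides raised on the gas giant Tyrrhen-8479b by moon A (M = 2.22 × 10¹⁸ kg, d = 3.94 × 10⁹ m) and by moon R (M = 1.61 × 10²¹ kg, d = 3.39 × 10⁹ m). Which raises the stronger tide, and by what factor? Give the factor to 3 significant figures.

Moon R, by a factor of ≈ 1140

Compare M/d³ for the two perturbers:
Moon A: (2.22 × 10¹⁸) / (3.94 × 10⁹)³ = 3.630 × 10⁻¹¹
Moon R: (1.61 × 10²¹) / (3.39 × 10⁹)³ = 4.133 × 10⁻⁸
Ratio (larger/smaller) = 1140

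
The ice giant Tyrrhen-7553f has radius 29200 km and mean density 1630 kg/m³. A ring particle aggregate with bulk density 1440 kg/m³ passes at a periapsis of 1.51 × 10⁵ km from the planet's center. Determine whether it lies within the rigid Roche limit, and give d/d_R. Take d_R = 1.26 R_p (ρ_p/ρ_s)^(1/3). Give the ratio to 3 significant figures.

d_R = 1.26 × (29200 km) × (1630/1440)^(1/3) = 38340 km
d/d_R = (1.51 × 10⁵) / (38340) = 3.94
Since d/d_R > 1, the body is outside the Roche limit.

outside; d/d_R ≈ 3.94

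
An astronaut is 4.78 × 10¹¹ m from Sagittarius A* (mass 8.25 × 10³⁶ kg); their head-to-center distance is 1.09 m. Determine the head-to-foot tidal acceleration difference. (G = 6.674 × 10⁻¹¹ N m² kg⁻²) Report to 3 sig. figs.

2.20 × 10⁻⁸ m/s²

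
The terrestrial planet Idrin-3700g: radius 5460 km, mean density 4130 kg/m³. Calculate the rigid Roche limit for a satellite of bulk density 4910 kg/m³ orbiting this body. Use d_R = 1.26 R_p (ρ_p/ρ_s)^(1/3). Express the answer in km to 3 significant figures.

d_R = 1.26 × 5460 km × (4130/4910)^(1/3)
    = 6490 km

6490 km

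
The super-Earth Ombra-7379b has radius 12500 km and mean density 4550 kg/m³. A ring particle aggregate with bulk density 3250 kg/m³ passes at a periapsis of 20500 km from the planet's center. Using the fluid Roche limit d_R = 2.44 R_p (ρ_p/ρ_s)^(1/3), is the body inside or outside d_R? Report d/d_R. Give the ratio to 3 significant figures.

inside; d/d_R ≈ 0.601

d_R = 2.44 × (12500 km) × (4550/3250)^(1/3) = 34120 km
d/d_R = (20500) / (34120) = 0.601
Since d/d_R < 1, the body is inside the Roche limit.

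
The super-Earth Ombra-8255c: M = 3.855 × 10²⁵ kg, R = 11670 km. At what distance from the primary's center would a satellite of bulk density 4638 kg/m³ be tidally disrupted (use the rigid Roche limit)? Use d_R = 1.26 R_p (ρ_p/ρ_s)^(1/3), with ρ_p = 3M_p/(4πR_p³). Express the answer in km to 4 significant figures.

15830 km

ρ_p = 3M_p/(4πR_p³) = 3 × (3.855 × 10²⁵) / (4π × (1.167 × 10⁷ m)³) = 5791 kg/m³
d_R = 1.26 × 11670 km × (5791/4638)^(1/3)
    = 15830 km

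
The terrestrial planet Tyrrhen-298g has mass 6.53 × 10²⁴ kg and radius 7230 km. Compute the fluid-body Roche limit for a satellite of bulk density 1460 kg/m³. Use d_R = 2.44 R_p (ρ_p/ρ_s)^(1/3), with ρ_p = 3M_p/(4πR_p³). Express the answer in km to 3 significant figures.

ρ_p = 3M_p/(4πR_p³) = 3 × (6.53 × 10²⁴) / (4π × (7.23 × 10⁶ m)³) = 4120 kg/m³
d_R = 2.44 × 7230 km × (4120/1460)^(1/3)
    = 24900 km

24900 km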